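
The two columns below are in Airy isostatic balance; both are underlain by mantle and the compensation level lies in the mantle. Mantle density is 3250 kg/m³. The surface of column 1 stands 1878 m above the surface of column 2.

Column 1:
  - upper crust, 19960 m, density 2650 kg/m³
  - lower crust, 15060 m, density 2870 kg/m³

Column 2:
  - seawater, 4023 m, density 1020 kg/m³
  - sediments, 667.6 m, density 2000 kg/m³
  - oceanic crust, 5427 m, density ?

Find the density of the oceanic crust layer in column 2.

2920 kg/m³

Take the compensation level at the base of the deeper column (depth z_c below the surface of column 1) and equate Σ ρ_i t_i down to z_c; mantle fills any gap and the z_c terms cancel.
Column 1: 19960×2650 + 15060×2870 + (z_c − 35020)×3250
Column 2: 1878×0 + 4023×1020 + 667.6×2000 + 5427×ρ + (z_c − 1878 − 10117.6)×3250
The z_c×3250 term appears on both sides and cancels. Collect the known terms of each column as K = Σ(ρt)_known − 3250 × (depth of known layers): K_1 = 96116200 − 3250×35020 = −17698800; K_2 = 5438660 − 3250×(1878 + 10117.6) = −33547040.
Balance: K_1 = K_2 + 5427×ρ, so ρ = (K_1 − K_2)/5427 = 15848200/5427 = 2920 kg/m³.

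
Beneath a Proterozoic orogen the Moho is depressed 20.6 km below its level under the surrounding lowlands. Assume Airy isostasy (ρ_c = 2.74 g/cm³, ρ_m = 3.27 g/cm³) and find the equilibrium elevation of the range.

By Archimedes' principle applied to the lithosphere: ρ_c h = (ρ_m − ρ_c) r.
h = r (ρ_m − ρ_c) / ρ_c = 20.6 km × (3.27 − 2.74) / 2.74 = 3.98 km.

3.98 km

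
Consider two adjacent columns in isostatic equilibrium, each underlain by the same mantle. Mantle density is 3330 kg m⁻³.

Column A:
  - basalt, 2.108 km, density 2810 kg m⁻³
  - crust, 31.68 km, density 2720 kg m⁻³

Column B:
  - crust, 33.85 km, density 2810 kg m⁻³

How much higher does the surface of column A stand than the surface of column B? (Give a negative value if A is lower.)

0.847 km

For any compensation level in the mantle, the mantle terms cancel and isostasy reduces to e = (Σt_A − Σt_B) − (Σ(ρt)_A − Σ(ρt)_B) / ρ_m.
Σt_A = 33.788 km; Σt_B = 33.85 km; Σ(ρt)_A = 92093.08; Σ(ρt)_B = 95118.5 (in km·kg m⁻³).
e = (33.788 − 33.85) − (92093.08 − 95118.5) / 3330 = 0.847 km.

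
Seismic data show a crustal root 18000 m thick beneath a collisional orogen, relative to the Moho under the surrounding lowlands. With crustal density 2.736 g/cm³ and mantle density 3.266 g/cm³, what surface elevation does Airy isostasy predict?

3490 m

Isostatic balance requires: ρ_c h = (ρ_m − ρ_c) r.
h = r (ρ_m − ρ_c) / ρ_c = 18000 m × (3.266 − 2.736) / 2.736 = 3490 m.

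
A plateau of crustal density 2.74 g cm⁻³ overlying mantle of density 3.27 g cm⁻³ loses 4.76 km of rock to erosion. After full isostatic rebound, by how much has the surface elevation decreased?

Rebound u = e ρ_c/ρ_m = 4.76 km × 2.74/3.27 = 3.989 km.
Net surface drop = e − u = 4.76 km − 3.989 km = e (ρ_m − ρ_c)/ρ_m = 0.771 km.

0.771 km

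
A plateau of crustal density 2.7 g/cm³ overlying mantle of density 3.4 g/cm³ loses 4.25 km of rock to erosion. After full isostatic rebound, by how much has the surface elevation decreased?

0.875 km

Rebound u = e ρ_c/ρ_m = 4.25 km × 2.7/3.4 = 3.375 km.
Net surface drop = e − u = 4.25 km − 3.375 km = e (ρ_m − ρ_c)/ρ_m = 0.875 km.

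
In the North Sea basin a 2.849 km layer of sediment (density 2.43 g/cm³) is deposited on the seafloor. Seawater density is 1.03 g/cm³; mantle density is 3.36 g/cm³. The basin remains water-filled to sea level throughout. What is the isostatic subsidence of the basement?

Submarine loading: the sediment displaces seawater, and the subsidence is in turn flooded, so s (ρ_m − ρ_w) = t (ρ_sed − ρ_w).
s = 2.849 km × (2.43 − 1.03) / (3.36 − 1.03) = 1.71 km.

1.71 km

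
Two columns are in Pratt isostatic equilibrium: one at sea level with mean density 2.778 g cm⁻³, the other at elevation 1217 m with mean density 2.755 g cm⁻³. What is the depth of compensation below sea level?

ρ_ref D = ρ (D + h) → D (ρ_ref − ρ) = ρ h.
D = ρ h/(ρ_ref − ρ) = 2.755 × 1217 m/(2.778 − 2.755) = 146000 m.

146000 m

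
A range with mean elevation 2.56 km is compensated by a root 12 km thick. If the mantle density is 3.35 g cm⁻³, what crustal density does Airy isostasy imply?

ρ_c h = (ρ_m − ρ_c) r → ρ_c (h + r) = ρ_m r → ρ_c = ρ_m r / (h + r).
ρ_c = 3.35 × 12 km / (2.56 km + 12 km) = 2.76 g cm⁻³.

2.76 g cm⁻³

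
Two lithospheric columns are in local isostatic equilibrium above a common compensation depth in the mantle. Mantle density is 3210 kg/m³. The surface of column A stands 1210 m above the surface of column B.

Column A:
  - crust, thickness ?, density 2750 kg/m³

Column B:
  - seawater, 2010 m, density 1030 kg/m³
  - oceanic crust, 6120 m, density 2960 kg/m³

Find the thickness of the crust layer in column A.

21300 m

Take the compensation level at the base of the deeper column (depth z_c below the surface of column A) and equate Σ ρ_i t_i down to z_c; mantle fills any gap and the z_c terms cancel.
Column A: x×2750 + (z_c − 0 − x)×3210
Column B: 1210×0 + 2010×1030 + 6120×2960 + (z_c − 1210 − 8130)×3210
The z_c×3210 term appears on both sides and cancels. Collect the known terms of each column as K = Σ(ρt)_known − 3210 × (depth of known layers): K_A = 0 − 3210×0 = 0; K_B = 20185500 − 3210×(1210 + 8130) = −9795900.
Balance: K_A − x×(3210 − 2750) = K_B, so x = (K_A − K_B)/(3210 − 2750) = 9795900/460 = 21300 m.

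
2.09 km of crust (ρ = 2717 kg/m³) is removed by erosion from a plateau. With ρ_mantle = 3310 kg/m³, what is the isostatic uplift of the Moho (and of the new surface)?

Unloading: uplift u = e ρ_c/ρ_m = 2.09 km × 2717/3310 = 1.72 km.

1.72 km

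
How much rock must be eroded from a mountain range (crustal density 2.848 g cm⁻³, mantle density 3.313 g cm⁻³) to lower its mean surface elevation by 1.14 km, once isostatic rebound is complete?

8.12 km

Net drop Δ = e − u = e − e ρ_c/ρ_m = e (ρ_m − ρ_c)/ρ_m.
e = Δ ρ_m/(ρ_m − ρ_c) = 1.14 km × 3.313/0.465 = 8.12 km.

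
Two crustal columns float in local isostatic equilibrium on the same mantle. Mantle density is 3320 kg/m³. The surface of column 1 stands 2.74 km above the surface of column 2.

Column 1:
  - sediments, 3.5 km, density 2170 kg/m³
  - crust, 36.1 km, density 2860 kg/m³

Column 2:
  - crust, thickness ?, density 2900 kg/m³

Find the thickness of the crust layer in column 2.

Take the compensation level at the base of the deeper column (depth z_c below the surface of column 1) and equate Σ ρ_i t_i down to z_c; mantle fills any gap and the z_c terms cancel.
Column 1: 3.5×2170 + 36.1×2860 + (z_c − 39.6)×3320
Column 2: 2.74×0 + x×2900 + (z_c − 2.74 − 0 − x)×3320
The z_c×3320 term appears on both sides and cancels. Collect the known terms of each column as K = Σ(ρt)_known − 3320 × (depth of known layers): K_1 = 110841 − 3320×39.6 = −20631; K_2 = 0 − 3320×(2.74 + 0) = −9096.8.
Balance: K_1 = K_2 − x×(3320 − 2900), so x = (K_2 − K_1)/(3320 − 2900) = 11534.2/420 = 27.5 km.

27.5 km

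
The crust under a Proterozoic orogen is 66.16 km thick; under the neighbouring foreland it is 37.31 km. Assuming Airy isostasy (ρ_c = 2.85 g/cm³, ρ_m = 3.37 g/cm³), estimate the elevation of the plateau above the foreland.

4.45 km

Excess crust Δ = 66.16 km − 37.31 km = 28.85 km, split between elevation h and root r with h + r = Δ.
Airy balance ρ_c h = (ρ_m − ρ_c) r gives r = h ρ_c/(ρ_m − ρ_c), so h (1 + ρ_c/(ρ_m − ρ_c)) = Δ, i.e. h = Δ (ρ_m − ρ_c)/ρ_m.
h = 28.85 km × 0.52/3.37 = 4.45 km.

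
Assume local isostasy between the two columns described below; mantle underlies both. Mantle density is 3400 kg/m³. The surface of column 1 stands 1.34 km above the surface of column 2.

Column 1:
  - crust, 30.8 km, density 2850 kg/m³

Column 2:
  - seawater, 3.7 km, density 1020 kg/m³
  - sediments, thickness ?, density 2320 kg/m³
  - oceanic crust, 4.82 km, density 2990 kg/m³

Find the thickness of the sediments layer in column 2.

Take the compensation level at the base of the deeper column (depth z_c below the surface of column 1) and equate Σ ρ_i t_i down to z_c; mantle fills any gap and the z_c terms cancel.
Column 1: 30.8×2850 + (z_c − 30.8)×3400
Column 2: 1.34×0 + 3.7×1020 + x×2320 + 4.82×2990 + (z_c − 1.34 − 8.52 − x)×3400
The z_c×3400 term appears on both sides and cancels. Collect the known terms of each column as K = Σ(ρt)_known − 3400 × (depth of known layers): K_1 = 87780 − 3400×30.8 = −16940; K_2 = 18185.8 − 3400×(1.34 + 8.52) = −15338.2.
Balance: K_1 = K_2 − x×(3400 − 2320), so x = (K_2 − K_1)/(3400 − 2320) = 1601.8/1080 = 1.48 km.

1.48 km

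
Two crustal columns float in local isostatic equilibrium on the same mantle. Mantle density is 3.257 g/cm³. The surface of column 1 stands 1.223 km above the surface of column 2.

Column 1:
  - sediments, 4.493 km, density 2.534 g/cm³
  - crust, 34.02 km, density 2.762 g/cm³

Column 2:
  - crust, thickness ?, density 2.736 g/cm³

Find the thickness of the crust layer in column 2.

Take the compensation level at the base of the deeper column (depth z_c below the surface of column 1) and equate Σ ρ_i t_i down to z_c; mantle fills any gap and the z_c terms cancel.
Column 1: 4.493×2.534 + 34.02×2.762 + (z_c − 38.513)×3.257
Column 2: 1.223×0 + x×2.736 + (z_c − 1.223 − 0 − x)×3.257
The z_c×3.257 term appears on both sides and cancels. Collect the known terms of each column as K = Σ(ρt)_known − 3.257 × (depth of known layers): K_1 = 105.348502 − 3.257×38.513 = −20.088339; K_2 = 0 − 3.257×(1.223 + 0) = −3.983311.
Balance: K_1 = K_2 − x×(3.257 − 2.736), so x = (K_2 − K_1)/(3.257 − 2.736) = 16.105/0.521 = 30.9 km.

30.9 km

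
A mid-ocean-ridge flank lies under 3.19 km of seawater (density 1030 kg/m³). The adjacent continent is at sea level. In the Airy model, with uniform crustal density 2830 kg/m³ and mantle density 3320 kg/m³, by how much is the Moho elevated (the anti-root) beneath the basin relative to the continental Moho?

11.7 km

By Archimedes' principle applied to the lithosphere: replacing crust with seawater at the top is compensated by replacing crust with mantle at the base: d (ρ_c − ρ_w) = a (ρ_m − ρ_c).
a = d (ρ_c − ρ_w)/(ρ_m − ρ_c) = 3.19 km × 1800/490 = 11.7 km.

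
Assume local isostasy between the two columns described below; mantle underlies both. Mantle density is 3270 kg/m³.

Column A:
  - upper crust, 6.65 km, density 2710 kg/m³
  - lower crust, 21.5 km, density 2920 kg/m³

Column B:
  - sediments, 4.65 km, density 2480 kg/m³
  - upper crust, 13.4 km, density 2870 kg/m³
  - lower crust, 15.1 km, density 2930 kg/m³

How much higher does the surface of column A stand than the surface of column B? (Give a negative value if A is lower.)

−0.893 km

For any compensation level in the mantle, the mantle terms cancel and isostasy reduces to e = (Σt_A − Σt_B) − (Σ(ρt)_A − Σ(ρt)_B) / ρ_m.
Σt_A = 28.15 km; Σt_B = 33.15 km; Σ(ρt)_A = 80801.5; Σ(ρt)_B = 94233 (in km·kg/m³).
e = (28.15 − 33.15) − (80801.5 − 94233) / 3270 = −0.893 km.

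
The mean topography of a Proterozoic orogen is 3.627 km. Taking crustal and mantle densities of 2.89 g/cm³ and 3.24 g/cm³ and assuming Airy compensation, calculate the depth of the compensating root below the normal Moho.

For local isostatic compensation: the weight of the topography is balanced by the buoyancy of the root, ρ_c h = (ρ_m − ρ_c) r.
r = h · ρ_c / (ρ_m − ρ_c) = 3.627 km × 2.89 / (3.24 − 2.89) = 29.9 km.

29.9 km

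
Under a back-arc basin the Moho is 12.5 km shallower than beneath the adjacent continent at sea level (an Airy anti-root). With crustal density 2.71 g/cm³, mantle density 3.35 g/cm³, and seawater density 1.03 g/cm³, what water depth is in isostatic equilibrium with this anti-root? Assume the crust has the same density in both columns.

Replacing a thickness d of crust by seawater at the top must be balanced by replacing crust with mantle at the base: d (ρ_c − ρ_w) = a (ρ_m − ρ_c).
d = a (ρ_m − ρ_c)/(ρ_c − ρ_w) = 12.5 km × 0.64/1.68 = 4.76 km.

4.76 km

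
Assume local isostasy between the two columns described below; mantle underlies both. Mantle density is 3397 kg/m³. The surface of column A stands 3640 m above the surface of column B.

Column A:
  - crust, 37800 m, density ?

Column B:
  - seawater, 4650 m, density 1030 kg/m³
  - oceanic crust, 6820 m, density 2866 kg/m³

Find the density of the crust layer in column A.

2680 kg/m³

Take the compensation level at the base of the deeper column (depth z_c below the surface of column A) and equate Σ ρ_i t_i down to z_c; mantle fills any gap and the z_c terms cancel.
Column A: 37800×ρ + (z_c − 37800)×3397
Column B: 3640×0 + 4650×1030 + 6820×2866 + (z_c − 3640 − 11470)×3397
The z_c×3397 term appears on both sides and cancels. Collect the known terms of each column as K = Σ(ρt)_known − 3397 × (depth of known layers): K_A = 0 − 3397×37800 = −128406600; K_B = 24335620 − 3397×(3640 + 11470) = −26993050.
Balance: K_A + 37800×ρ = K_B, so ρ = (K_B − K_A)/37800 = 101414000/37800 = 2680 kg/m³.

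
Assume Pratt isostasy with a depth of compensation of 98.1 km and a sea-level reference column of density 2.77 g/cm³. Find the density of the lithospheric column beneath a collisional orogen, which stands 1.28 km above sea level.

2.73 g/cm³

Pratt balance: ρ_ref D = ρ (D + h).
ρ = ρ_ref D/(D + h) = 2.77 × 98.1 km/(98.1 km + 1.28 km) = 2.73 g/cm³.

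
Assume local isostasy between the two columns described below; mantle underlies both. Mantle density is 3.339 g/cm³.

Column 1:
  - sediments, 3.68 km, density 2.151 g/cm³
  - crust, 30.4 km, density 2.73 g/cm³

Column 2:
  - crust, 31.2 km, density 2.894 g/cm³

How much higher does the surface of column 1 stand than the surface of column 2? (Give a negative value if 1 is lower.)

For any compensation level in the mantle, the mantle terms cancel and isostasy reduces to e = (Σt_1 − Σt_2) − (Σ(ρt)_1 − Σ(ρt)_2) / ρ_m.
Σt_1 = 34.08 km; Σt_2 = 31.2 km; Σ(ρt)_1 = 90.90768; Σ(ρt)_2 = 90.2928 (in km·g/cm³).
e = (34.08 − 31.2) − (90.90768 − 90.2928) / 3.339 = 2.7 km.

2.7 km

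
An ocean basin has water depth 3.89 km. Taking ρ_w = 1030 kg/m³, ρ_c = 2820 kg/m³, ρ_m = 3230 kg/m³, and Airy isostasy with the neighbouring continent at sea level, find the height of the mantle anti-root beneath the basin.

17 km

For local isostatic compensation: replacing crust with seawater at the top is compensated by replacing crust with mantle at the base: d (ρ_c − ρ_w) = a (ρ_m − ρ_c).
a = d (ρ_c − ρ_w)/(ρ_m − ρ_c) = 3.89 km × 1790/410 = 17 km.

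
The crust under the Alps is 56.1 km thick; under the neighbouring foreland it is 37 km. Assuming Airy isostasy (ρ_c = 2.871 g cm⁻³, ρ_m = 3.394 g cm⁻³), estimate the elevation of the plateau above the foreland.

Excess crust Δ = 56.1 km − 37 km = 19.1 km, split between elevation h and root r with h + r = Δ.
Airy balance ρ_c h = (ρ_m − ρ_c) r gives r = h ρ_c/(ρ_m − ρ_c), so h (1 + ρ_c/(ρ_m − ρ_c)) = Δ, i.e. h = Δ (ρ_m − ρ_c)/ρ_m.
h = 19.1 km × 0.523/3.394 = 2.94 km.

2.94 km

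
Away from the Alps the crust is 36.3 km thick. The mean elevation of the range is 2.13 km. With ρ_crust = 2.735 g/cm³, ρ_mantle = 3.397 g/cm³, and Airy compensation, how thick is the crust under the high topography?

Root depth r = h ρ_c / (ρ_m − ρ_c) = 2.13 km × 2.735 / 0.662 = 8.8 km.
Total thickness = T + h + r = 36.3 km + 2.13 km + 8.8 km = 47.2 km.

47.2 km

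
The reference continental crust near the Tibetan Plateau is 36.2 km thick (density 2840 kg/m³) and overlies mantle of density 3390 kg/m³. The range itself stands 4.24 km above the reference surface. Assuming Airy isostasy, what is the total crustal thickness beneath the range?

62.3 km

Root depth r = h ρ_c / (ρ_m − ρ_c) = 4.24 km × 2840 / 550 = 21.89 km.
Total thickness = T + h + r = 36.2 km + 4.24 km + 21.89 km = 62.3 km.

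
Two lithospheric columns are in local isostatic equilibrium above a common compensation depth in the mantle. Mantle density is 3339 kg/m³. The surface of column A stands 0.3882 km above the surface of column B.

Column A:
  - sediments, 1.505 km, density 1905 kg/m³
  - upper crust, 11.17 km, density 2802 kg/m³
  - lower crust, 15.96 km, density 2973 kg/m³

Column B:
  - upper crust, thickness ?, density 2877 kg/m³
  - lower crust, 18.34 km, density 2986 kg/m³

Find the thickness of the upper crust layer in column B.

Take the compensation level at the base of the deeper column (depth z_c below the surface of column A) and equate Σ ρ_i t_i down to z_c; mantle fills any gap and the z_c terms cancel.
Column A: 1.505×1905 + 11.17×2802 + 15.96×2973 + (z_c − 28.635)×3339
Column B: 0.3882×0 + x×2877 + 18.34×2986 + (z_c − 0.3882 − 18.34 − x)×3339
The z_c×3339 term appears on both sides and cancels. Collect the known terms of each column as K = Σ(ρt)_known − 3339 × (depth of known layers): K_A = 81614.445 − 3339×28.635 = −13997.82; K_B = 54763.24 − 3339×(0.3882 + 18.34) = −7770.2198.
Balance: K_A = K_B − x×(3339 − 2877), so x = (K_B − K_A)/(3339 − 2877) = 6227.6/462 = 13.5 km.

13.5 km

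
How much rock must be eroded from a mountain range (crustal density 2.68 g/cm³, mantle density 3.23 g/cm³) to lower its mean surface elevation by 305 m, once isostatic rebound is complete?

1790 m

Net drop Δ = e − u = e − e ρ_c/ρ_m = e (ρ_m − ρ_c)/ρ_m.
e = Δ ρ_m/(ρ_m − ρ_c) = 305 m × 3.23/0.55 = 1790 m.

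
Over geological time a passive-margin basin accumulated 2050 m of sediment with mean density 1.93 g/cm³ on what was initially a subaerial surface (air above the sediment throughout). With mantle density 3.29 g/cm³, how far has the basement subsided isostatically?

Subaerial load: s = t ρ_sed / ρ_m = 2050 m × 1.93/3.29 = 1200 m.

1200 m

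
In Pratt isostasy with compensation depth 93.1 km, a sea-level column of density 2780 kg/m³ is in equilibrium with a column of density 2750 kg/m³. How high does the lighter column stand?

1.02 km

ρ_ref D = ρ (D + h) → h = D (ρ_ref − ρ)/ρ.
h = 93.1 km × (2780 − 2750)/2750 = 1.02 km.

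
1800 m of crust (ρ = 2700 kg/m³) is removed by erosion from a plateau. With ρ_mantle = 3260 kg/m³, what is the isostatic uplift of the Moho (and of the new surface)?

Unloading: uplift u = e ρ_c/ρ_m = 1800 m × 2700/3260 = 1490 m.

1490 m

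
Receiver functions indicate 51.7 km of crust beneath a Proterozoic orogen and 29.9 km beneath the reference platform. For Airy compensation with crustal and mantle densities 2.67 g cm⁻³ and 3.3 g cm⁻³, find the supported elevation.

4.16 km

Excess crust Δ = 51.7 km − 29.9 km = 21.8 km, split between elevation h and root r with h + r = Δ.
Airy balance ρ_c h = (ρ_m − ρ_c) r gives r = h ρ_c/(ρ_m − ρ_c), so h (1 + ρ_c/(ρ_m − ρ_c)) = Δ, i.e. h = Δ (ρ_m − ρ_c)/ρ_m.
h = 21.8 km × 0.63/3.3 = 4.16 km.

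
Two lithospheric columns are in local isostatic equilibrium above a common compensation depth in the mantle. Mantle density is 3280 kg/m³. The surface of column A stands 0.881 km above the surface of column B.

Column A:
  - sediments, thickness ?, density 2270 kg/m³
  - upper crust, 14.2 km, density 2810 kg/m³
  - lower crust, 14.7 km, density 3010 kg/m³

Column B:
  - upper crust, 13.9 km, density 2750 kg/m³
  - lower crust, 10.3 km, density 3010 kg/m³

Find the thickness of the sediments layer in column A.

Take the compensation level at the base of the deeper column (depth z_c below the surface of column A) and equate Σ ρ_i t_i down to z_c; mantle fills any gap and the z_c terms cancel.
Column A: x×2270 + 14.2×2810 + 14.7×3010 + (z_c − 28.9 − x)×3280
Column B: 0.881×0 + 13.9×2750 + 10.3×3010 + (z_c − 0.881 − 24.2)×3280
The z_c×3280 term appears on both sides and cancels. Collect the known terms of each column as K = Σ(ρt)_known − 3280 × (depth of known layers): K_A = 84149 − 3280×28.9 = −10643; K_B = 69228 − 3280×(0.881 + 24.2) = −13037.68.
Balance: K_A − x×(3280 − 2270) = K_B, so x = (K_A − K_B)/(3280 − 2270) = 2394.68/1010 = 2.37 km.

2.37 km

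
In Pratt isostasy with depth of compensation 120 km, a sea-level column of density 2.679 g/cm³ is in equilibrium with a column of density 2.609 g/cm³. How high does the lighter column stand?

3.22 km

ρ_ref D = ρ (D + h) → h = D (ρ_ref − ρ)/ρ.
h = 120 km × (2.679 − 2.609)/2.609 = 3.22 km.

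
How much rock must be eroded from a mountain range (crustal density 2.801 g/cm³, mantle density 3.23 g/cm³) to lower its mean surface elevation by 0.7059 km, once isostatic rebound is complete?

5.31 km

Net drop Δ = e − u = e − e ρ_c/ρ_m = e (ρ_m − ρ_c)/ρ_m.
e = Δ ρ_m/(ρ_m − ρ_c) = 0.7059 km × 3.23/0.429 = 5.31 km.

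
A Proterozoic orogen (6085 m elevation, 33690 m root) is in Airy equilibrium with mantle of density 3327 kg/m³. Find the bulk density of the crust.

ρ_c h = (ρ_m − ρ_c) r → ρ_c (h + r) = ρ_m r → ρ_c = ρ_m r / (h + r).
ρ_c = 3327 × 33690 m / (6085 m + 33690 m) = 2820 kg/m³.

2820 kg/m³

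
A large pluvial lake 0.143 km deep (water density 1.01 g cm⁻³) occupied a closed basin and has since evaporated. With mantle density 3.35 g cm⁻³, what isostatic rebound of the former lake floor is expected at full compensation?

0.0431 km

u = d ρ_w/ρ_m = 0.143 km × 1.01/3.35 = 0.0431 km.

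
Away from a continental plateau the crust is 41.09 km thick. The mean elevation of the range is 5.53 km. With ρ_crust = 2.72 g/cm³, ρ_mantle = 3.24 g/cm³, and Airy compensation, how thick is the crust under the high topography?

75.5 km

Root depth r = h ρ_c / (ρ_m − ρ_c) = 5.53 km × 2.72 / 0.52 = 28.93 km.
Total thickness = T + h + r = 41.09 km + 5.53 km + 28.93 km = 75.5 km.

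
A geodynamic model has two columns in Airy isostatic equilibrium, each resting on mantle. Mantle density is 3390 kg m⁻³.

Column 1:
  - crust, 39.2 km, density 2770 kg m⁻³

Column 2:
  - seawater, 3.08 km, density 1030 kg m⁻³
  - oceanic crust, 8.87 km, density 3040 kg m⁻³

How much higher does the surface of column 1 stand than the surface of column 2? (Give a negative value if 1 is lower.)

For any compensation level in the mantle, the mantle terms cancel and isostasy reduces to e = (Σt_1 − Σt_2) − (Σ(ρt)_1 − Σ(ρt)_2) / ρ_m.
Σt_1 = 39.2 km; Σt_2 = 11.95 km; Σ(ρt)_1 = 108584; Σ(ρt)_2 = 30137.2 (in km·kg m⁻³).
e = (39.2 − 11.95) − (108584 − 30137.2) / 3390 = 4.11 km.

4.11 km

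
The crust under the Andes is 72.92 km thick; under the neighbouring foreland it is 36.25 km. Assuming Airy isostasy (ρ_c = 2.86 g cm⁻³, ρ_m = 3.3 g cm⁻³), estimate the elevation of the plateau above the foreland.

4.89 km

Excess crust Δ = 72.92 km − 36.25 km = 36.67 km, split between elevation h and root r with h + r = Δ.
Airy balance ρ_c h = (ρ_m − ρ_c) r gives r = h ρ_c/(ρ_m − ρ_c), so h (1 + ρ_c/(ρ_m − ρ_c)) = Δ, i.e. h = Δ (ρ_m − ρ_c)/ρ_m.
h = 36.67 km × 0.44/3.3 = 4.89 km.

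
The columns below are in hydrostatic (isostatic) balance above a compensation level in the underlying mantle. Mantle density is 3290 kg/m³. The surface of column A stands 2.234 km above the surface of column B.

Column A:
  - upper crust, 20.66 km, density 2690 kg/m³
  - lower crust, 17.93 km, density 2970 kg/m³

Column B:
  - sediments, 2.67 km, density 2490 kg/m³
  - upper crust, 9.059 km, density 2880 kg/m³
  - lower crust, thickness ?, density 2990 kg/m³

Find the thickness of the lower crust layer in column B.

16.4 km

Take the compensation level at the base of the deeper column (depth z_c below the surface of column A) and equate Σ ρ_i t_i down to z_c; mantle fills any gap and the z_c terms cancel.
Column A: 20.66×2690 + 17.93×2970 + (z_c − 38.59)×3290
Column B: 2.234×0 + 2.67×2490 + 9.059×2880 + x×2990 + (z_c − 2.234 − 11.729 − x)×3290
The z_c×3290 term appears on both sides and cancels. Collect the known terms of each column as K = Σ(ρt)_known − 3290 × (depth of known layers): K_A = 108827.5 − 3290×38.59 = −18133.6; K_B = 32738.22 − 3290×(2.234 + 11.729) = −13200.05.
Balance: K_A = K_B − x×(3290 − 2990), so x = (K_B − K_A)/(3290 − 2990) = 4933.55/300 = 16.4 km.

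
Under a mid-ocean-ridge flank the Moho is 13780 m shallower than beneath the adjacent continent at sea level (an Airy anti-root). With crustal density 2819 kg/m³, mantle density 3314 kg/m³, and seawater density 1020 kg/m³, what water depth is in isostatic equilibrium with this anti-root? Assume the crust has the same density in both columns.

3790 m

Replacing a thickness d of crust by seawater at the top must be balanced by replacing crust with mantle at the base: d (ρ_c − ρ_w) = a (ρ_m − ρ_c).
d = a (ρ_m − ρ_c)/(ρ_c − ρ_w) = 13780 m × 495/1799 = 3790 m.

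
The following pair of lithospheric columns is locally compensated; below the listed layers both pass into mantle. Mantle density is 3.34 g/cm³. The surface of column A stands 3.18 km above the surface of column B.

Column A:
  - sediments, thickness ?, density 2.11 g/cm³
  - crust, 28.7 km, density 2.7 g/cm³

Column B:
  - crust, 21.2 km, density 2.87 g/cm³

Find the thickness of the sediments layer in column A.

1.8 km

Take the compensation level at the base of the deeper column (depth z_c below the surface of column A) and equate Σ ρ_i t_i down to z_c; mantle fills any gap and the z_c terms cancel.
Column A: x×2.11 + 28.7×2.7 + (z_c − 28.7 − x)×3.34
Column B: 3.18×0 + 21.2×2.87 + (z_c − 3.18 − 21.2)×3.34
The z_c×3.34 term appears on both sides and cancels. Collect the known terms of each column as K = Σ(ρt)_known − 3.34 × (depth of known layers): K_A = 77.49 − 3.34×28.7 = −18.368; K_B = 60.844 − 3.34×(3.18 + 21.2) = −20.5852.
Balance: K_A − x×(3.34 − 2.11) = K_B, so x = (K_A − K_B)/(3.34 − 2.11) = 2.2172/1.23 = 1.8 km.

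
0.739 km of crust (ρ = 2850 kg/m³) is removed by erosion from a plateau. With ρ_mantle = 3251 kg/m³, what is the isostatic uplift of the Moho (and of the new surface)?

0.648 km

Unloading: uplift u = e ρ_c/ρ_m = 0.739 km × 2850/3251 = 0.648 km.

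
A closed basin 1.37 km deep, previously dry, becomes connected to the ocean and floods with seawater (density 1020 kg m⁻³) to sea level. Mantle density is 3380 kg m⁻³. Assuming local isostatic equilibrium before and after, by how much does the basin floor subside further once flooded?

0.592 km

After flooding the water column is d + s deep. Its weight must equal the weight of mantle displaced by the extra subsidence s: (d + s) ρ_w = s ρ_m.
s = d ρ_w / (ρ_m − ρ_w) = 1.37 km × 1020/(3380 − 1020) = 0.592 km.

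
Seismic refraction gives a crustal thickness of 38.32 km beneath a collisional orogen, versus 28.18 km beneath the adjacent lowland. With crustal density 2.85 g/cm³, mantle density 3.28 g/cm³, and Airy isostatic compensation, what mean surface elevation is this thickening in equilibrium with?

Excess crust Δ = 38.32 km − 28.18 km = 10.14 km, split between elevation h and root r with h + r = Δ.
Airy balance ρ_c h = (ρ_m − ρ_c) r gives r = h ρ_c/(ρ_m − ρ_c), so h (1 + ρ_c/(ρ_m − ρ_c)) = Δ, i.e. h = Δ (ρ_m − ρ_c)/ρ_m.
h = 10.14 km × 0.43/3.28 = 1.33 km.

1.33 km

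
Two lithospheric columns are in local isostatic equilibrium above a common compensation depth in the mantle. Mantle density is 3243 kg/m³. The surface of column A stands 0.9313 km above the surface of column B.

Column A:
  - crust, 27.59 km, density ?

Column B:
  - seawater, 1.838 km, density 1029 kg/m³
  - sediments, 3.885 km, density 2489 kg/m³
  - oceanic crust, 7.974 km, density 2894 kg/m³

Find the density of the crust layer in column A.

2780 kg/m³

Take the compensation level at the base of the deeper column (depth z_c below the surface of column A) and equate Σ ρ_i t_i down to z_c; mantle fills any gap and the z_c terms cancel.
Column A: 27.59×ρ + (z_c − 27.59)×3243
Column B: 0.9313×0 + 1.838×1029 + 3.885×2489 + 7.974×2894 + (z_c − 0.9313 − 13.697)×3243
The z_c×3243 term appears on both sides and cancels. Collect the known terms of each column as K = Σ(ρt)_known − 3243 × (depth of known layers): K_A = 0 − 3243×27.59 = −89474.37; K_B = 34637.823 − 3243×(0.9313 + 13.697) = −12801.7539.
Balance: K_A + 27.59×ρ = K_B, so ρ = (K_B − K_A)/27.59 = 76672.6/27.59 = 2780 kg/m³.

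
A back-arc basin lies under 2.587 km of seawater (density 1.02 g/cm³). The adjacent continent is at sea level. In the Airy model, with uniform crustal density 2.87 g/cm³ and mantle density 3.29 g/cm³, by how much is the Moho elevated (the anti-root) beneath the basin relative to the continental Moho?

11.4 km

Equating mass per unit area of the two columns: replacing crust with seawater at the top is compensated by replacing crust with mantle at the base: d (ρ_c − ρ_w) = a (ρ_m − ρ_c).
a = d (ρ_c − ρ_w)/(ρ_m − ρ_c) = 2.587 km × 1.85/0.42 = 11.4 km.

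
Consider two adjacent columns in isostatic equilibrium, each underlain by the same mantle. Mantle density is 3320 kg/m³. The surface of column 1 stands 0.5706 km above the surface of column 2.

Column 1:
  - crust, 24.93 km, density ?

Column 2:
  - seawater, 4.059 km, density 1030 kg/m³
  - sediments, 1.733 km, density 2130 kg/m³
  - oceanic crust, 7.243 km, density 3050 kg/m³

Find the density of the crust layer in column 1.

2710 kg/m³

Take the compensation level at the base of the deeper column (depth z_c below the surface of column 1) and equate Σ ρ_i t_i down to z_c; mantle fills any gap and the z_c terms cancel.
Column 1: 24.93×ρ + (z_c − 24.93)×3320
Column 2: 0.5706×0 + 4.059×1030 + 1.733×2130 + 7.243×3050 + (z_c − 0.5706 − 13.035)×3320
The z_c×3320 term appears on both sides and cancels. Collect the known terms of each column as K = Σ(ρt)_known − 3320 × (depth of known layers): K_1 = 0 − 3320×24.93 = −82767.6; K_2 = 29963.21 − 3320×(0.5706 + 13.035) = −15207.382.
Balance: K_1 + 24.93×ρ = K_2, so ρ = (K_2 − K_1)/24.93 = 67560.2/24.93 = 2710 kg/m³.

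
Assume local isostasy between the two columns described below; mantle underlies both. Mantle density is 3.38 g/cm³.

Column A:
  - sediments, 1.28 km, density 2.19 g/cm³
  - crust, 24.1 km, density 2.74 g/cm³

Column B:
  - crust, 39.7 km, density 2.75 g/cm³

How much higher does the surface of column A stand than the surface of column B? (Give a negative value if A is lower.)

For any compensation level in the mantle, the mantle terms cancel and isostasy reduces to e = (Σt_A − Σt_B) − (Σ(ρt)_A − Σ(ρt)_B) / ρ_m.
Σt_A = 25.38 km; Σt_B = 39.7 km; Σ(ρt)_A = 68.8372; Σ(ρt)_B = 109.175 (in km·g/cm³).
e = (25.38 − 39.7) − (68.8372 − 109.175) / 3.38 = −2.39 km.

−2.39 km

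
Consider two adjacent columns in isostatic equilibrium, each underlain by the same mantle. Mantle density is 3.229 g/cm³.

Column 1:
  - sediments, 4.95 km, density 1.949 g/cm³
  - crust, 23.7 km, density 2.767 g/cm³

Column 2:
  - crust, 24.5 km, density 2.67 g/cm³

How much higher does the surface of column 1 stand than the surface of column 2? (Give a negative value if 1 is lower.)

For any compensation level in the mantle, the mantle terms cancel and isostasy reduces to e = (Σt_1 − Σt_2) − (Σ(ρt)_1 − Σ(ρt)_2) / ρ_m.
Σt_1 = 28.65 km; Σt_2 = 24.5 km; Σ(ρt)_1 = 75.22545; Σ(ρt)_2 = 65.415 (in km·g/cm³).
e = (28.65 − 24.5) − (75.22545 − 65.415) / 3.229 = 1.11 km.

1.11 km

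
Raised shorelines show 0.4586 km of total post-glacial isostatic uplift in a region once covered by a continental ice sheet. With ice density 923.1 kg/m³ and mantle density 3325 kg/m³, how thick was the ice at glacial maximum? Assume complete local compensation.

u = t ρ_ice/ρ_m → t = u ρ_m/ρ_ice = 0.4586 km × 3325/923.1 = 1.65 km.

1.65 km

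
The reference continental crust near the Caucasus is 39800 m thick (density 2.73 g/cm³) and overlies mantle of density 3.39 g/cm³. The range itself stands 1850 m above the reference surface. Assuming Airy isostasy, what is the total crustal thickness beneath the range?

49300 m

Root depth r = h ρ_c / (ρ_m − ρ_c) = 1850 m × 2.73 / 0.66 = 7652 m.
Total thickness = T + h + r = 39800 m + 1850 m + 7652 m = 49300 m.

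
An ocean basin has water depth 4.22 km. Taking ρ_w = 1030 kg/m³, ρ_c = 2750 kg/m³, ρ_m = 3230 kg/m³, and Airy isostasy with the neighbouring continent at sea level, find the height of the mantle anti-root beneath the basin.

15.1 km

Isostatic balance requires: replacing crust with seawater at the top is compensated by replacing crust with mantle at the base: d (ρ_c − ρ_w) = a (ρ_m − ρ_c).
a = d (ρ_c − ρ_w)/(ρ_m − ρ_c) = 4.22 km × 1720/480 = 15.1 km.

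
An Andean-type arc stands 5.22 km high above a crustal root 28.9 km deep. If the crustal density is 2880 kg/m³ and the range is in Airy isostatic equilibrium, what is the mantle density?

Airy balance: ρ_c h = (ρ_m − ρ_c) r → ρ_m = ρ_c (1 + h/r).
ρ_m = 2880 × (1 + 5.22 km/28.9 km) = 3400 kg/m³.

3400 kg/m³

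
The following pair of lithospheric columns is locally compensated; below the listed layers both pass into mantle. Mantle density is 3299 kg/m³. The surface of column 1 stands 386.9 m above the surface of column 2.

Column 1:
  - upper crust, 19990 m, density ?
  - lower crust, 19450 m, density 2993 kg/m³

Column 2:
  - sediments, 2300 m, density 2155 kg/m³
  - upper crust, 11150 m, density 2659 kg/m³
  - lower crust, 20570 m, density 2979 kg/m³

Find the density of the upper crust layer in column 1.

Take the compensation level at the base of the deeper column (depth z_c below the surface of column 1) and equate Σ ρ_i t_i down to z_c; mantle fills any gap and the z_c terms cancel.
Column 1: 19990×ρ + 19450×2993 + (z_c − 39440)×3299
Column 2: 386.9×0 + 2300×2155 + 11150×2659 + 20570×2979 + (z_c − 386.9 − 34020)×3299
The z_c×3299 term appears on both sides and cancels. Collect the known terms of each column as K = Σ(ρt)_known − 3299 × (depth of known layers): K_1 = 58213850 − 3299×39440 = −71898710; K_2 = 95882380 − 3299×(386.9 + 34020) = −17625983.1.
Balance: K_1 + 19990×ρ = K_2, so ρ = (K_2 − K_1)/19990 = 54272700/19990 = 2710 kg/m³.

2710 kg/m³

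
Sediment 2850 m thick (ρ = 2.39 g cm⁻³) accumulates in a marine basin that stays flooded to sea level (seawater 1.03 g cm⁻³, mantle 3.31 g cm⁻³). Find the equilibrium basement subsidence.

Submarine loading: the sediment displaces seawater, and the subsidence is in turn flooded, so s (ρ_m − ρ_w) = t (ρ_sed − ρ_w).
s = 2850 m × (2.39 − 1.03) / (3.31 − 1.03) = 1700 m.

1700 m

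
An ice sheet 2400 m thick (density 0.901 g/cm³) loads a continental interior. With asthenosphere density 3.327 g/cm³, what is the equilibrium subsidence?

In Airy isostatic equilibrium: the ice load ρ_ice t is balanced by mantle displaced below, ρ_m s.
s = t ρ_ice / ρ_m = 2400 m × 0.901/3.327 = 650 m.

650 m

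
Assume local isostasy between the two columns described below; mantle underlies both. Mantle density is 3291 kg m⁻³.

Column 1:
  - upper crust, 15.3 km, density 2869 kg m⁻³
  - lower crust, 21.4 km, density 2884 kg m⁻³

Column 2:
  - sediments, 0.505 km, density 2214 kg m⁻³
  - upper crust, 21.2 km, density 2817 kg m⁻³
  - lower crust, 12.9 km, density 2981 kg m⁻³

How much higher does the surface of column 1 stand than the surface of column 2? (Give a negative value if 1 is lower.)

0.175 km

For any compensation level in the mantle, the mantle terms cancel and isostasy reduces to e = (Σt_1 − Σt_2) − (Σ(ρt)_1 − Σ(ρt)_2) / ρ_m.
Σt_1 = 36.7 km; Σt_2 = 34.605 km; Σ(ρt)_1 = 105613.3; Σ(ρt)_2 = 99293.37 (in km·kg m⁻³).
e = (36.7 − 34.605) − (105613.3 − 99293.37) / 3291 = 0.175 km.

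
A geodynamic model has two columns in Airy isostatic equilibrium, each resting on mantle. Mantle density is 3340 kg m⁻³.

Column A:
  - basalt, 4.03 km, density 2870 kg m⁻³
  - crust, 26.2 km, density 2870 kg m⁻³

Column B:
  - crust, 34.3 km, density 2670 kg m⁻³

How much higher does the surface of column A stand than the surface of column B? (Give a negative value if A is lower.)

For any compensation level in the mantle, the mantle terms cancel and isostasy reduces to e = (Σt_A − Σt_B) − (Σ(ρt)_A − Σ(ρt)_B) / ρ_m.
Σt_A = 30.23 km; Σt_B = 34.3 km; Σ(ρt)_A = 86760.1; Σ(ρt)_B = 91581 (in km·kg m⁻³).
e = (30.23 − 34.3) − (86760.1 − 91581) / 3340 = −2.63 km.

−2.63 km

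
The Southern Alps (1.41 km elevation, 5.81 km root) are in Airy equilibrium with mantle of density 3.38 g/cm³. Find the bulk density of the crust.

ρ_c h = (ρ_m − ρ_c) r → ρ_c (h + r) = ρ_m r → ρ_c = ρ_m r / (h + r).
ρ_c = 3.38 × 5.81 km / (1.41 km + 5.81 km) = 2.72 g/cm³.

2.72 g/cm³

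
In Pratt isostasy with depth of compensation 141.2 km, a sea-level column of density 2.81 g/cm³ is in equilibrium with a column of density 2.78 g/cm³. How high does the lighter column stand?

1.52 km

ρ_ref D = ρ (D + h) → h = D (ρ_ref − ρ)/ρ.
h = 141.2 km × (2.81 − 2.78)/2.78 = 1.52 km.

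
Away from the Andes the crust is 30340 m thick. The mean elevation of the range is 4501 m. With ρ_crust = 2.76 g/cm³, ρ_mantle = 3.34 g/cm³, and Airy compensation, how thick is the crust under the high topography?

56300 m

Root depth r = h ρ_c / (ρ_m − ρ_c) = 4501 m × 2.76 / 0.58 = 21420 m.
Total thickness = T + h + r = 30340 m + 4501 m + 21420 m = 56300 m.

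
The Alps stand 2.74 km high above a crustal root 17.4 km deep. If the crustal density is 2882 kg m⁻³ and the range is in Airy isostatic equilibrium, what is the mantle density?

Airy balance: ρ_c h = (ρ_m − ρ_c) r → ρ_m = ρ_c (1 + h/r).
ρ_m = 2882 × (1 + 2.74 km/17.4 km) = 3340 kg m⁻³.

3340 kg m⁻³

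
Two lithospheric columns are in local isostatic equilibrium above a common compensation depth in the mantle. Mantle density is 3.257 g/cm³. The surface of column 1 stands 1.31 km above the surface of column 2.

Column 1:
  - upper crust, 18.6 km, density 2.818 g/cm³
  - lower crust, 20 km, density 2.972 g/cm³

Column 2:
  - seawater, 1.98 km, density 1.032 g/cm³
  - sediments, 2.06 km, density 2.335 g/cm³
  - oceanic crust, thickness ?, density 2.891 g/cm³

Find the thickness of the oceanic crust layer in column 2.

9 km

Take the compensation level at the base of the deeper column (depth z_c below the surface of column 1) and equate Σ ρ_i t_i down to z_c; mantle fills any gap and the z_c terms cancel.
Column 1: 18.6×2.818 + 20×2.972 + (z_c − 38.6)×3.257
Column 2: 1.31×0 + 1.98×1.032 + 2.06×2.335 + x×2.891 + (z_c − 1.31 − 4.04 − x)×3.257
The z_c×3.257 term appears on both sides and cancels. Collect the known terms of each column as K = Σ(ρt)_known − 3.257 × (depth of known layers): K_1 = 111.8548 − 3.257×38.6 = −13.8654; K_2 = 6.85346 − 3.257×(1.31 + 4.04) = −10.57149.
Balance: K_1 = K_2 − x×(3.257 − 2.891), so x = (K_2 − K_1)/(3.257 − 2.891) = 3.29391/0.366 = 9 km.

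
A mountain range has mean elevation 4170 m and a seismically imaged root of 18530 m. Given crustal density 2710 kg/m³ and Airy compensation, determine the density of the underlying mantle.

3320 kg/m³

Airy balance: ρ_c h = (ρ_m − ρ_c) r → ρ_m = ρ_c (1 + h/r).
ρ_m = 2710 × (1 + 4170 m/18530 m) = 3320 kg/m³.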